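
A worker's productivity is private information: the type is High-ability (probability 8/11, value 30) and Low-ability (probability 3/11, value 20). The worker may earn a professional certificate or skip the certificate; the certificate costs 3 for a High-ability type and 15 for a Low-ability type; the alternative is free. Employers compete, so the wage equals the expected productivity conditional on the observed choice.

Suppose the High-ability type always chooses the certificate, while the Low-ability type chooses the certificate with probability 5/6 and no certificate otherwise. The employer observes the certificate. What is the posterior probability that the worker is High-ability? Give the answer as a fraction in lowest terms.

P(the certificate) = (8/11)·1 + (3/11)·(5/6) = 21/22.
By Bayes' rule, P(High-ability | the certificate) = (8/11) / (21/22) = 16/21.

16/21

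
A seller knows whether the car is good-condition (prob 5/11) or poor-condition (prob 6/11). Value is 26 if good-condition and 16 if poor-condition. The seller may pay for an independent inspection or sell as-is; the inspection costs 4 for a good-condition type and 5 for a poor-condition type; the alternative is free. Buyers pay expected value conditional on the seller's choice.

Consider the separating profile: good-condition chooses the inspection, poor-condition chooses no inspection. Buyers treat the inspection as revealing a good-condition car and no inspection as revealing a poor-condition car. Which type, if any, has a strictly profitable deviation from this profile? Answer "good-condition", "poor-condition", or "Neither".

The inspection pays 26; no inspection pays 16.
good-condition: assigned the inspection, nets 26 − 4 = 22; deviating to no inspection nets 16.
poor-condition: assigned no inspection, nets 16; deviating to the inspection nets 26 − 5 = 21.
The poor-condition type gains 5 by deviating.

poor-condition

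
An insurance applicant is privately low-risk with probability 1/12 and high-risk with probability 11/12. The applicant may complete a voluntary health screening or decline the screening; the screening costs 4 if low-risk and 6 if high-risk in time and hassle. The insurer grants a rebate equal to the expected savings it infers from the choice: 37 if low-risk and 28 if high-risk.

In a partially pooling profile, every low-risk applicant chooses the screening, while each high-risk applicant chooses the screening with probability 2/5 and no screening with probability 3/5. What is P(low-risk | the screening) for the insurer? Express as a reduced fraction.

P(the screening) = (1/12)·1 + (11/12)·(2/5) = 9/20.
By Bayes' rule, P(low-risk | the screening) = (1/12) / (9/20) = 5/27.

5/27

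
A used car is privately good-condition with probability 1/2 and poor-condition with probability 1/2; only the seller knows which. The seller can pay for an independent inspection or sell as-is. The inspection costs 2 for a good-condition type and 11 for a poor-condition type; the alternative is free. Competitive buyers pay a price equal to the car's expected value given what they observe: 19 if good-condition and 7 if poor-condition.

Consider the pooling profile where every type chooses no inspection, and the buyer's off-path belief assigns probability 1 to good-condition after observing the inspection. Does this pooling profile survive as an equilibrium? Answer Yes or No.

No

On path, the buyer holds the prior and pays 1/2·19 + 1/2·7 = 13. Off path (the inspection), believing good-condition, it pays 19.
good-condition: no inspection nets 13; the inspection nets 19 − 2 = 17. good-condition would deviate.
poor-condition: no inspection nets 13; the inspection nets 19 − 11 = 8. poor-condition stays.
A type deviates, so pooling fails.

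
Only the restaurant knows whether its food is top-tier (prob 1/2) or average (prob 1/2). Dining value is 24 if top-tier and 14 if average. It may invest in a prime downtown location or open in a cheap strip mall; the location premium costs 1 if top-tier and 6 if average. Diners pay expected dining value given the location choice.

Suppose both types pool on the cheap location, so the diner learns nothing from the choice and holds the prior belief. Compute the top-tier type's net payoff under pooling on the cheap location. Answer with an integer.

Pooled price premium = 1/2·24 + 1/2·14 = 19.
top-tier pays no cost for the cheap location, so net payoff = 19.

19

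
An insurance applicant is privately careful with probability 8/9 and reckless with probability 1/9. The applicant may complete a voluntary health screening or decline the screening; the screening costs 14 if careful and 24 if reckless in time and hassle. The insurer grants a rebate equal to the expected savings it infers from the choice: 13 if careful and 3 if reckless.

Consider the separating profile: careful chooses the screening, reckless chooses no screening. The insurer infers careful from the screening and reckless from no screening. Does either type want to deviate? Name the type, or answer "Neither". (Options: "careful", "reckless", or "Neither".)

careful

The screening pays 13; no screening pays 3.
careful: assigned the screening, nets 13 − 14 = -1; deviating to no screening nets 3.
reckless: assigned no screening, nets 3; deviating to the screening nets 13 − 24 = -11.
The careful type gains 4 by deviating.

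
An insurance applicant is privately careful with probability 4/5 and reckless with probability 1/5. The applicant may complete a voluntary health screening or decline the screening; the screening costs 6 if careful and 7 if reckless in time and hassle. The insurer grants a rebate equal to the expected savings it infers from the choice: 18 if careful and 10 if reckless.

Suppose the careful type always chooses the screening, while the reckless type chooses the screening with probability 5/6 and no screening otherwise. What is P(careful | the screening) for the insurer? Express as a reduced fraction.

P(the screening) = (4/5)·1 + (1/5)·(5/6) = 29/30.
By Bayes' rule, P(careful | the screening) = (4/5) / (29/30) = 24/29.

24/29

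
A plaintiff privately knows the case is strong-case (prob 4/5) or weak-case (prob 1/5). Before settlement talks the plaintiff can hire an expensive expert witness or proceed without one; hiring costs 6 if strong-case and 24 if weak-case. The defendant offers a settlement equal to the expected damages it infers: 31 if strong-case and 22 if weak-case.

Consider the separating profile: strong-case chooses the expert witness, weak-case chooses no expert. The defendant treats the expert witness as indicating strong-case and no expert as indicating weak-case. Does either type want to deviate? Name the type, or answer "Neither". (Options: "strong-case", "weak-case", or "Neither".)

The expert witness pays 31; no expert pays 22.
strong-case: assigned the expert witness, nets 31 − 6 = 25; deviating to no expert nets 22.
weak-case: assigned no expert, nets 22; deviating to the expert witness nets 31 − 24 = 7.
Both types strictly prefer their assigned action; no profitable deviation.

Neither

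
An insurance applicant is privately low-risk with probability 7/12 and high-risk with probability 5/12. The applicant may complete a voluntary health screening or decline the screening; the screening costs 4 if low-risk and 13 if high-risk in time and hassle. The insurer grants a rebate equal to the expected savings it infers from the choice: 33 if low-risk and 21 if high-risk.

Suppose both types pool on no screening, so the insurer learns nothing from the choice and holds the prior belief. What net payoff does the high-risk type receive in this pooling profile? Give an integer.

28

Pooled rebate = 7/12·33 + 5/12·21 = 28.
high-risk pays no cost for no screening, so net payoff = 28.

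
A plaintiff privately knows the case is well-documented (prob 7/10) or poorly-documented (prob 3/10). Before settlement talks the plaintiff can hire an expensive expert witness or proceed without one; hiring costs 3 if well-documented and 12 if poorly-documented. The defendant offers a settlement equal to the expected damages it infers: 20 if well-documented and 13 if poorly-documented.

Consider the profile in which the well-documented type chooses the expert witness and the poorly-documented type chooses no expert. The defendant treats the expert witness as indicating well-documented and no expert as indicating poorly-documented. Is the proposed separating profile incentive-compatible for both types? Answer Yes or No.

Yes

Under these beliefs, the expert witness earns settlement 20 and no expert earns settlement 13.
well-documented: the expert witness nets 20 − 3 = 17; no expert nets 13. well-documented prefers the expert witness.
poorly-documented: the expert witness nets 20 − 12 = 8; no expert nets 13. poorly-documented prefers no expert.
Neither type deviates, so the separating profile is an equilibrium.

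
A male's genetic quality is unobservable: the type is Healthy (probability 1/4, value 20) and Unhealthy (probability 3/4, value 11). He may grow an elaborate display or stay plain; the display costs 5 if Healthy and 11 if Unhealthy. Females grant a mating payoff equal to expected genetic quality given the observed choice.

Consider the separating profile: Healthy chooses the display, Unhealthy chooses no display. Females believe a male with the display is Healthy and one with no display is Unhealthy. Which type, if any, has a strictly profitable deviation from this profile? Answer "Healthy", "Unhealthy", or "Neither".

The display pays 20; no display pays 11.
Healthy: assigned the display, nets 20 − 5 = 15; deviating to no display nets 11.
Unhealthy: assigned no display, nets 11; deviating to the display nets 20 − 11 = 9.
Both types strictly prefer their assigned action; no profitable deviation.

Neither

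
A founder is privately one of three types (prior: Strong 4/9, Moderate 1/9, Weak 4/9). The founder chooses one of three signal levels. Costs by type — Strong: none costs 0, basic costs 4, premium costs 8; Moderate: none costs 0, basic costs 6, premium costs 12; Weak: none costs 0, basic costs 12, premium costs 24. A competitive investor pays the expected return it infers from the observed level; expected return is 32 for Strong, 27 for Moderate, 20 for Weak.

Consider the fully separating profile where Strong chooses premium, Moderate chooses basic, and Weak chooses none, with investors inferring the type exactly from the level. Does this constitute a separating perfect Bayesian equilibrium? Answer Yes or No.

Yes

Separating valuations: premium → 32, basic → 27, none → 20.
Strong (assigned premium): none: 20 − 0 = 20; basic: 27 − 4 = 23; premium: 32 − 8 = 24. Strong stays.
Moderate (assigned basic): none: 20 − 0 = 20; basic: 27 − 6 = 21; premium: 32 − 12 = 20. Moderate stays.
Weak (assigned none): none: 20 − 0 = 20; basic: 27 − 12 = 15; premium: 32 − 24 = 8. Weak stays.
Every type prefers its assigned level; separation holds.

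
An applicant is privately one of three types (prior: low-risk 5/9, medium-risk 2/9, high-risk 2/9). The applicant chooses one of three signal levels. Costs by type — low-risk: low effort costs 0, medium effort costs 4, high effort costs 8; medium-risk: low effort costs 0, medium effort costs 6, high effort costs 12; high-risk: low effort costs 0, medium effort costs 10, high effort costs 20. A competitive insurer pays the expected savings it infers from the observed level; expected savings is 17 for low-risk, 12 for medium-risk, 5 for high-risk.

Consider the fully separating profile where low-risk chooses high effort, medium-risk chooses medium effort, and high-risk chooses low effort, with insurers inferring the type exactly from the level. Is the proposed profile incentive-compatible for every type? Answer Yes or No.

Yes

Separating rebates: high effort → 17, medium effort → 12, low effort → 5.
low-risk (assigned high effort): low effort: 5 − 0 = 5; medium effort: 12 − 4 = 8; high effort: 17 − 8 = 9. low-risk stays.
medium-risk (assigned medium effort): low effort: 5 − 0 = 5; medium effort: 12 − 6 = 6; high effort: 17 − 12 = 5. medium-risk stays.
high-risk (assigned low effort): low effort: 5 − 0 = 5; medium effort: 12 − 10 = 2; high effort: 17 − 20 = -3. high-risk stays.
Every type prefers its assigned level; separation holds.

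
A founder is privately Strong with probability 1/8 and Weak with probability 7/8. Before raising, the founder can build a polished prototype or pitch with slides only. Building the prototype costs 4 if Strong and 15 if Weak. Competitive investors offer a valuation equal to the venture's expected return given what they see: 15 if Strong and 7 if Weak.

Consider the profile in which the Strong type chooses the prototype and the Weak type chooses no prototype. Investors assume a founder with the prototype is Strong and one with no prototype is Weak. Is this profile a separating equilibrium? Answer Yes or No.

Yes

Under these beliefs, the prototype earns valuation 15 and no prototype earns valuation 7.
Strong: the prototype nets 15 − 4 = 11; no prototype nets 7. Strong prefers the prototype.
Weak: the prototype nets 15 − 15 = 0; no prototype nets 7. Weak prefers no prototype.
Neither type deviates, so the separating profile is an equilibrium.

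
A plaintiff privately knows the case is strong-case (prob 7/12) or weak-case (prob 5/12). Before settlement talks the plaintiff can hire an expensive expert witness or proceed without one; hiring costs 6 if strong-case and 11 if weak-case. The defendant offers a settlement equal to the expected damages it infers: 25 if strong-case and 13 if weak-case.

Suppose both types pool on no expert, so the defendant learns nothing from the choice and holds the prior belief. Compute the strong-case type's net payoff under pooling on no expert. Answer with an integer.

20

Pooled settlement = 7/12·25 + 5/12·13 = 20.
strong-case pays no cost for no expert, so net payoff = 20.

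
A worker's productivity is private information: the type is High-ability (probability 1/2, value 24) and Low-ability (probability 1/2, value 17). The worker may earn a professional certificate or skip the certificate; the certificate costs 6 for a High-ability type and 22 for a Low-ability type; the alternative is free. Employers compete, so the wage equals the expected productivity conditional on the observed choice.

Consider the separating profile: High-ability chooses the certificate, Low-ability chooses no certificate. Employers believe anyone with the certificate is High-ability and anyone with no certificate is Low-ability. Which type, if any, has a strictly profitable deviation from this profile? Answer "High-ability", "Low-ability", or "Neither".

Neither

The certificate pays 24; no certificate pays 17.
High-ability: assigned the certificate, nets 24 − 6 = 18; deviating to no certificate nets 17.
Low-ability: assigned no certificate, nets 17; deviating to the certificate nets 24 − 22 = 2.
Both types strictly prefer their assigned action; no profitable deviation.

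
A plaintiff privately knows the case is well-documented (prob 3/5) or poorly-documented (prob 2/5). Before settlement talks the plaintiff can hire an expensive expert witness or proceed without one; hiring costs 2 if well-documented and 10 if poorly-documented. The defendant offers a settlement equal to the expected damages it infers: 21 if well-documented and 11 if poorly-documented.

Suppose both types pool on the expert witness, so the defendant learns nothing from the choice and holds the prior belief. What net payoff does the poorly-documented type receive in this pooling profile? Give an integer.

Pooled settlement = 3/5·21 + 2/5·11 = 17.
poorly-documented pays cost 10 for the expert witness, so net payoff = 17 − 10 = 7.

7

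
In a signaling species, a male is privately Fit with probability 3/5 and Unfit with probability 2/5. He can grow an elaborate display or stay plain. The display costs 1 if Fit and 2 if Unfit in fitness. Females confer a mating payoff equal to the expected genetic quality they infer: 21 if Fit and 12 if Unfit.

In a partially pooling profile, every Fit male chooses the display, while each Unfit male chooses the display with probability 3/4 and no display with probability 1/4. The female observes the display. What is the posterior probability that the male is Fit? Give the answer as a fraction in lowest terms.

2/3

P(the display) = (3/5)·1 + (2/5)·(3/4) = 9/10.
By Bayes' rule, P(Fit | the display) = (3/5) / (9/10) = 2/3.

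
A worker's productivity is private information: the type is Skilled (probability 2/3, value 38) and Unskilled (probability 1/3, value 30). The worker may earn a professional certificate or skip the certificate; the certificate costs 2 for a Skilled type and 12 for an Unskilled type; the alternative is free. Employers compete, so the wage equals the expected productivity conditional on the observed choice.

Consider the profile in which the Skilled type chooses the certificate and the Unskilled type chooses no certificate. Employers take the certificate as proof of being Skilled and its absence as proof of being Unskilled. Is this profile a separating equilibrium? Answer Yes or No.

Yes

Under these beliefs, the certificate earns wage 38 and no certificate earns wage 30.
Skilled: the certificate nets 38 − 2 = 36; no certificate nets 30. Skilled prefers the certificate.
Unskilled: the certificate nets 38 − 12 = 26; no certificate nets 30. Unskilled prefers no certificate.
Neither type deviates, so the separating profile is an equilibrium.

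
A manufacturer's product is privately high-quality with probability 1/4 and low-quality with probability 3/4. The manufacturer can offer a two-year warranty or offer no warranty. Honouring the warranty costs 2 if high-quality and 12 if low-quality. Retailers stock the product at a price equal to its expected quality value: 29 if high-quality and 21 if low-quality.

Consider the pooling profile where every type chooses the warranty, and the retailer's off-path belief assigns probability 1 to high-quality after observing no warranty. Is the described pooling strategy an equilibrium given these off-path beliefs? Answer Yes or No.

No

On path, the retailer holds the prior and pays 1/4·29 + 3/4·21 = 23. Off path (no warranty), believing high-quality, it pays 29.
high-quality: the warranty nets 23 − 2 = 21; no warranty nets 29. high-quality would deviate.
low-quality: the warranty nets 23 − 12 = 11; no warranty nets 29. low-quality would deviate.
A type deviates, so pooling fails.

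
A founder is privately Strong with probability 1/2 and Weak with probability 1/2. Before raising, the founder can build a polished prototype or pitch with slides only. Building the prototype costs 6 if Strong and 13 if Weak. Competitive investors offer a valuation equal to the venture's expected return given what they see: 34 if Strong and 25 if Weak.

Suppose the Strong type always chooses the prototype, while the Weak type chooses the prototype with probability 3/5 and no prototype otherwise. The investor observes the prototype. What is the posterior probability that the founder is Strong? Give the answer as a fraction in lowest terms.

5/8

P(the prototype) = (1/2)·1 + (1/2)·(3/5) = 4/5.
By Bayes' rule, P(Strong | the prototype) = (1/2) / (4/5) = 5/8.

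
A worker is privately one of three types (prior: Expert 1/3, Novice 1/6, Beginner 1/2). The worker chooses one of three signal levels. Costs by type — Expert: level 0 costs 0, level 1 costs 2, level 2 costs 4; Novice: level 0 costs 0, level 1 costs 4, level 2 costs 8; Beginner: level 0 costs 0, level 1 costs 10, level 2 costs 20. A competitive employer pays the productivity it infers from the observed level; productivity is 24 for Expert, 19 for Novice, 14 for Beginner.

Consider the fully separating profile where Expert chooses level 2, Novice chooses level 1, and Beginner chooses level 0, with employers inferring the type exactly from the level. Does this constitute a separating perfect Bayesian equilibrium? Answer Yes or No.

No

Separating wages: level 2 → 24, level 1 → 19, level 0 → 14.
Expert (assigned level 2): level 0: 14 − 0 = 14; level 1: 19 − 2 = 17; level 2: 24 − 4 = 20. Expert stays.
Novice (assigned level 1): level 0: 14 − 0 = 14; level 1: 19 − 4 = 15; level 2: 24 − 8 = 16. Novice prefers level 2.
Beginner (assigned level 0): level 0: 14 − 0 = 14; level 1: 19 − 10 = 9; level 2: 24 − 20 = 4. Beginner stays.
At least one type deviates; the separating profile fails.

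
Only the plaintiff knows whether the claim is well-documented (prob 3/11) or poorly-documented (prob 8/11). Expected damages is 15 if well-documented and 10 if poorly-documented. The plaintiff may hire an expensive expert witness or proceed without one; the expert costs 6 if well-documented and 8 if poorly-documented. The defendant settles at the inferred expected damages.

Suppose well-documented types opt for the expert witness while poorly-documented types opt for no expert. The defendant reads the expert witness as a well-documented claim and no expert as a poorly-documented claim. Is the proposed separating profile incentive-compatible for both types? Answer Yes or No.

No

Under these beliefs, the expert witness earns settlement 15 and no expert earns settlement 10.
well-documented: the expert witness nets 15 − 6 = 9; no expert nets 10. well-documented would deviate to no expert.
poorly-documented: the expert witness nets 15 − 8 = 7; no expert nets 10. poorly-documented prefers no expert.
well-documented has a profitable deviation, so the profile is not an equilibrium.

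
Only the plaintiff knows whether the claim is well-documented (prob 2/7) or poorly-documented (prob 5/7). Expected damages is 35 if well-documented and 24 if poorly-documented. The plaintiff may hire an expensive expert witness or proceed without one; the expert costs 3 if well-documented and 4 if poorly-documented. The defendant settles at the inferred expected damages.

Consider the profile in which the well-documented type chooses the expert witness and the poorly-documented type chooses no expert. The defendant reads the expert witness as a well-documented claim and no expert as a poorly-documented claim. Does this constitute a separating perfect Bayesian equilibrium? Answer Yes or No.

No

Under these beliefs, the expert witness earns settlement 35 and no expert earns settlement 24.
well-documented: the expert witness nets 35 − 3 = 32; no expert nets 24. well-documented prefers the expert witness.
poorly-documented: the expert witness nets 35 − 4 = 31; no expert nets 24. poorly-documented would deviate to the expert witness.
poorly-documented has a profitable deviation, so the profile is not an equilibrium.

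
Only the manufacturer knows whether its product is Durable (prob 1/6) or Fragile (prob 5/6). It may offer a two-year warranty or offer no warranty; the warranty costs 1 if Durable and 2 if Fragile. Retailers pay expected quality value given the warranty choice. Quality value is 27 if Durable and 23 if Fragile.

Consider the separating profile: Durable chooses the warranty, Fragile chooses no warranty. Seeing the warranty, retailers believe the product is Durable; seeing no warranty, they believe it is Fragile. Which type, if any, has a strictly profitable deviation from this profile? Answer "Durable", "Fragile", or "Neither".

The warranty pays 27; no warranty pays 23.
Durable: assigned the warranty, nets 27 − 1 = 26; deviating to no warranty nets 23.
Fragile: assigned no warranty, nets 23; deviating to the warranty nets 27 − 2 = 25.
The Fragile type gains 2 by deviating.

Fragile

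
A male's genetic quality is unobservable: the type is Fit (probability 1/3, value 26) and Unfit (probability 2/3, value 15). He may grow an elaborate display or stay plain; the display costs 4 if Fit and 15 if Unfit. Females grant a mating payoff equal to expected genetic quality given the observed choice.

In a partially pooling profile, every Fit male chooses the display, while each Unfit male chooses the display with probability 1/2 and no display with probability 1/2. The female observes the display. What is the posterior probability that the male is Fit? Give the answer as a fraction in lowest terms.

P(the display) = (1/3)·1 + (2/3)·(1/2) = 2/3.
By Bayes' rule, P(Fit | the display) = (1/3) / (2/3) = 1/2.

1/2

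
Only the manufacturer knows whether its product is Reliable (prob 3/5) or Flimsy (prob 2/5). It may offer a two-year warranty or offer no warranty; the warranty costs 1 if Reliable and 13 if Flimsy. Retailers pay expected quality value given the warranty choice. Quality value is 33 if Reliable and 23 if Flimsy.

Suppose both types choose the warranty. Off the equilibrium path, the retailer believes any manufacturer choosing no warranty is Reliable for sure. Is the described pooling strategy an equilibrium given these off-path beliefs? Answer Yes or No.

On path, the retailer holds the prior and pays 3/5·33 + 2/5·23 = 29. Off path (no warranty), believing Reliable, it pays 33.
Reliable: the warranty nets 29 − 1 = 28; no warranty nets 33. Reliable would deviate.
Flimsy: the warranty nets 29 − 13 = 16; no warranty nets 33. Flimsy would deviate.
A type deviates, so pooling fails.

No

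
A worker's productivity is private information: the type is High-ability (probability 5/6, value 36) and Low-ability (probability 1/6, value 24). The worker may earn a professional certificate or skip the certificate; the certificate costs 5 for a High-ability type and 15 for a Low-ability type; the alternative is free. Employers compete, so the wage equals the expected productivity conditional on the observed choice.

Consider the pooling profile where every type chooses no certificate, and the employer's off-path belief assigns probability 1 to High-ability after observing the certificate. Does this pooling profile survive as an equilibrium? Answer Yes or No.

Yes

On path, the employer holds the prior and pays 5/6·36 + 1/6·24 = 34. Off path (the certificate), believing High-ability, it pays 36.
High-ability: no certificate nets 34; the certificate nets 36 − 5 = 31. High-ability stays.
Low-ability: no certificate nets 34; the certificate nets 36 − 15 = 21. Low-ability stays.
No type deviates, so pooling is sustained.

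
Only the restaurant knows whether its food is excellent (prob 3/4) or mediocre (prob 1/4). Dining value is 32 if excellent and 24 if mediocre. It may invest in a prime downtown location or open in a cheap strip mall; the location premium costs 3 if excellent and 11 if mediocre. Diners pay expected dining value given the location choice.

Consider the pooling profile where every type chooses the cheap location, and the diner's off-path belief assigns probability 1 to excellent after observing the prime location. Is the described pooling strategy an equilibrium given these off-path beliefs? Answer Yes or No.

On path, the diner holds the prior and pays 3/4·32 + 1/4·24 = 30. Off path (the prime location), believing excellent, it pays 32.
excellent: the cheap location nets 30; the prime location nets 32 − 3 = 29. excellent stays.
mediocre: the cheap location nets 30; the prime location nets 32 − 11 = 21. mediocre stays.
No type deviates, so pooling is sustained.

Yes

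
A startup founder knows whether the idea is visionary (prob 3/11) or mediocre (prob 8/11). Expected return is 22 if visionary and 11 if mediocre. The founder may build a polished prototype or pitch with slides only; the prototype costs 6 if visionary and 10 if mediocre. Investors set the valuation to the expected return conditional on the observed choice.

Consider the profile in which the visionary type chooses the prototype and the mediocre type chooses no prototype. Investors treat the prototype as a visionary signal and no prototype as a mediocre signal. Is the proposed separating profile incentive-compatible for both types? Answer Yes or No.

Under these beliefs, the prototype earns valuation 22 and no prototype earns valuation 11.
visionary: the prototype nets 22 − 6 = 16; no prototype nets 11. visionary prefers the prototype.
mediocre: the prototype nets 22 − 10 = 12; no prototype nets 11. mediocre would deviate to the prototype.
mediocre has a profitable deviation, so the profile is not an equilibrium.

No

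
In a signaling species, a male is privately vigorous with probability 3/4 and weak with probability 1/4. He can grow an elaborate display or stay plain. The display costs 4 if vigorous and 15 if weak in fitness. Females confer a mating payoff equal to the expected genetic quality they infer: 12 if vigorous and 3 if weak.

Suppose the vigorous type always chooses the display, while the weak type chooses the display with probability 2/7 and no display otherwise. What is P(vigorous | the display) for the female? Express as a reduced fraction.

P(the display) = (3/4)·1 + (1/4)·(2/7) = 23/28.
By Bayes' rule, P(vigorous | the display) = (3/4) / (23/28) = 21/23.

21/23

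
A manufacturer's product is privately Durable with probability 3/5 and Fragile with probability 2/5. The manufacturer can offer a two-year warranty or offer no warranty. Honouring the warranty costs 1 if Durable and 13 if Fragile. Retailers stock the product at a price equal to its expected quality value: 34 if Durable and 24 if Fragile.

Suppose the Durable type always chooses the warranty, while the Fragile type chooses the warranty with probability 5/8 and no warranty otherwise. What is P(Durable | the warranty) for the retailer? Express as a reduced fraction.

12/17

P(the warranty) = (3/5)·1 + (2/5)·(5/8) = 17/20.
By Bayes' rule, P(Durable | the warranty) = (3/5) / (17/20) = 12/17.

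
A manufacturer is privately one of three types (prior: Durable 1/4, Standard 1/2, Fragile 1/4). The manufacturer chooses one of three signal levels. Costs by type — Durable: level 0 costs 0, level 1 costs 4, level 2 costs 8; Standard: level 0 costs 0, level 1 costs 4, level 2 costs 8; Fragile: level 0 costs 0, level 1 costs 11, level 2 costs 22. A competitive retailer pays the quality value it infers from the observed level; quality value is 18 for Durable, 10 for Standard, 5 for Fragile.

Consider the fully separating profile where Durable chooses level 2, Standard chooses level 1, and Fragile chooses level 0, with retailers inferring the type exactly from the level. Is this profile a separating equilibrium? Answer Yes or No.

Separating prices: level 2 → 18, level 1 → 10, level 0 → 5.
Durable (assigned level 2): level 0: 5 − 0 = 5; level 1: 10 − 4 = 6; level 2: 18 − 8 = 10. Durable stays.
Standard (assigned level 1): level 0: 5 − 0 = 5; level 1: 10 − 4 = 6; level 2: 18 − 8 = 10. Standard prefers level 2.
Fragile (assigned level 0): level 0: 5 − 0 = 5; level 1: 10 − 11 = -1; level 2: 18 − 22 = -4. Fragile stays.
At least one type deviates; the separating profile fails.

No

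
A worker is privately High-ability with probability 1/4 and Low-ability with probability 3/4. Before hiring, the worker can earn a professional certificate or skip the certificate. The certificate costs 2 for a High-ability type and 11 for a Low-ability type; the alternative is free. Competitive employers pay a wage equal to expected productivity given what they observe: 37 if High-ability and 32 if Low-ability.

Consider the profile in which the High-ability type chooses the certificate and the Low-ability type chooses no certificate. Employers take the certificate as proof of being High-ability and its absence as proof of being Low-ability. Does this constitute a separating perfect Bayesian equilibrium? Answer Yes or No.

Yes

Under these beliefs, the certificate earns wage 37 and no certificate earns wage 32.
High-ability: the certificate nets 37 − 2 = 35; no certificate nets 32. High-ability prefers the certificate.
Low-ability: the certificate nets 37 − 11 = 26; no certificate nets 32. Low-ability prefers no certificate.
Neither type deviates, so the separating profile is an equilibrium.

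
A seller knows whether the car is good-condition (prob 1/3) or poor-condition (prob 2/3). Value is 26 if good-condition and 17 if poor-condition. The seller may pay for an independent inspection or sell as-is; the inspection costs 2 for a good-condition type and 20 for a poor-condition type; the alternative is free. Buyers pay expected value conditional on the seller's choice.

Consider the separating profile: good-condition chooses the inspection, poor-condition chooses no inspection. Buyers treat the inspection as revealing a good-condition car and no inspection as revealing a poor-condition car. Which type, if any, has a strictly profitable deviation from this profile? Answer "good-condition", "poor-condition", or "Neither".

Neither

The inspection pays 26; no inspection pays 17.
good-condition: assigned the inspection, nets 26 − 2 = 24; deviating to no inspection nets 17.
poor-condition: assigned no inspection, nets 17; deviating to the inspection nets 26 − 20 = 6.
Both types strictly prefer their assigned action; no profitable deviation.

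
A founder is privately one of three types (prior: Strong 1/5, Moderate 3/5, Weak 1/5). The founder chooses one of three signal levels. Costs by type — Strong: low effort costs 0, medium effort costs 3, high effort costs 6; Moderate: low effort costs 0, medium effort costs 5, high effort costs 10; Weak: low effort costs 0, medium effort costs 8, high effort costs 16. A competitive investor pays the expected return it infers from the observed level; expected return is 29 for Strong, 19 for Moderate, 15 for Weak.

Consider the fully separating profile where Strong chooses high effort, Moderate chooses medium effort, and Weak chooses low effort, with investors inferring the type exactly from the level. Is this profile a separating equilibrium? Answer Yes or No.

Separating valuations: high effort → 29, medium effort → 19, low effort → 15.
Strong (assigned high effort): low effort: 15 − 0 = 15; medium effort: 19 − 3 = 16; high effort: 29 − 6 = 23. Strong stays.
Moderate (assigned medium effort): low effort: 15 − 0 = 15; medium effort: 19 − 5 = 14; high effort: 29 − 10 = 19. Moderate prefers high effort.
Weak (assigned low effort): low effort: 15 − 0 = 15; medium effort: 19 − 8 = 11; high effort: 29 − 16 = 13. Weak stays.
At least one type deviates; the separating profile fails.

No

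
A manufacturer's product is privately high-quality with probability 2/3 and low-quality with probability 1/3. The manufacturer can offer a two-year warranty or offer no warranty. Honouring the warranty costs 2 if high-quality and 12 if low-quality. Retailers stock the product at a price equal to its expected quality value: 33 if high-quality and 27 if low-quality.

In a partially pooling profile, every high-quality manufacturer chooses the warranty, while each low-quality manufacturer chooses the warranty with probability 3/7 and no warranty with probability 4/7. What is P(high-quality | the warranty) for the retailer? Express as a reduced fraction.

14/17

P(the warranty) = (2/3)·1 + (1/3)·(3/7) = 17/21.
By Bayes' rule, P(high-quality | the warranty) = (2/3) / (17/21) = 14/17.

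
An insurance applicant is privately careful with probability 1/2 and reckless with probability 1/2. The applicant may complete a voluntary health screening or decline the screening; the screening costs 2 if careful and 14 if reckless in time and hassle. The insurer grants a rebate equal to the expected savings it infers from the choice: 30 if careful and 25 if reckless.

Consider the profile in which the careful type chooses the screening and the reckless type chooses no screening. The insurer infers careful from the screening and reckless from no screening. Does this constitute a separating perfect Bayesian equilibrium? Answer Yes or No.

Under these beliefs, the screening earns rebate 30 and no screening earns rebate 25.
careful: the screening nets 30 − 2 = 28; no screening nets 25. careful prefers the screening.
reckless: the screening nets 30 − 14 = 16; no screening nets 25. reckless prefers no screening.
Neither type deviates, so the separating profile is an equilibrium.

Yes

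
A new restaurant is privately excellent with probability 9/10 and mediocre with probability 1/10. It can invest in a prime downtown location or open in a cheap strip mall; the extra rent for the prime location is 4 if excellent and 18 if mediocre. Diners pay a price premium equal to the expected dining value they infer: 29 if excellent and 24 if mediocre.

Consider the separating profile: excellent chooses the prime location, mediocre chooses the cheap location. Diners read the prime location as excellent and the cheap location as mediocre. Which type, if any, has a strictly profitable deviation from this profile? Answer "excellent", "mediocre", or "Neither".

Neither

The prime location pays 29; the cheap location pays 24.
excellent: assigned the prime location, nets 29 − 4 = 25; deviating to the cheap location nets 24.
mediocre: assigned the cheap location, nets 24; deviating to the prime location nets 29 − 18 = 11.
Both types strictly prefer their assigned action; no profitable deviation.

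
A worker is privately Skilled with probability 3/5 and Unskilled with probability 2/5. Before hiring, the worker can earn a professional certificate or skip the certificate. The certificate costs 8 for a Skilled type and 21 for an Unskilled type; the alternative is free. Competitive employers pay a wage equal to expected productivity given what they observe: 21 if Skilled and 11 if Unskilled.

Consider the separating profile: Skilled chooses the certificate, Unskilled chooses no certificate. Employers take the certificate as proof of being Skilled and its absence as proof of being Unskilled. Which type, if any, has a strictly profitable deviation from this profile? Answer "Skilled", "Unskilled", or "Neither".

Neither

The certificate pays 21; no certificate pays 11.
Skilled: assigned the certificate, nets 21 − 8 = 13; deviating to no certificate nets 11.
Unskilled: assigned no certificate, nets 11; deviating to the certificate nets 21 − 21 = 0.
Both types strictly prefer their assigned action; no profitable deviation.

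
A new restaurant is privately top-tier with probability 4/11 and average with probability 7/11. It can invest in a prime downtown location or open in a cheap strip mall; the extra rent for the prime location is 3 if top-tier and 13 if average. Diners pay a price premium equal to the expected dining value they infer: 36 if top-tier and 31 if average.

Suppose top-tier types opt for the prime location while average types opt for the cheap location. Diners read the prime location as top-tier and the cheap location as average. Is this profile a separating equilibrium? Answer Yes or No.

Under these beliefs, the prime location earns price premium 36 and the cheap location earns price premium 31.
top-tier: the prime location nets 36 − 3 = 33; the cheap location nets 31. top-tier prefers the prime location.
average: the prime location nets 36 − 13 = 23; the cheap location nets 31. average prefers the cheap location.
Neither type deviates, so the separating profile is an equilibrium.

Yes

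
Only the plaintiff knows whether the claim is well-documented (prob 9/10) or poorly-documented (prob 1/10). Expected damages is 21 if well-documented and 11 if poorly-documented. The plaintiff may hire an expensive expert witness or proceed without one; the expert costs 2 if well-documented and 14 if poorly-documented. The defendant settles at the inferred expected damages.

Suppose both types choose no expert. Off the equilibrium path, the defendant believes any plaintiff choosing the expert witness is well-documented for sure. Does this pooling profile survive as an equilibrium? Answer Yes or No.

On path, the defendant holds the prior and pays 9/10·21 + 1/10·11 = 20. Off path (the expert witness), believing well-documented, it pays 21.
well-documented: no expert nets 20; the expert witness nets 21 − 2 = 19. well-documented stays.
poorly-documented: no expert nets 20; the expert witness nets 21 − 14 = 7. poorly-documented stays.
No type deviates, so pooling is sustained.

Yes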